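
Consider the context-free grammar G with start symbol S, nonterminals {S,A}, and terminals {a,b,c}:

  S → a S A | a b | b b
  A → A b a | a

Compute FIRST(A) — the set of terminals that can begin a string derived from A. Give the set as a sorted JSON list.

Compute FIRST by fixpoint:
[1]
  A via A→a: +{a}
  S via S→a S A: +{a}
  S via S→b b: +{b}
  FIRST(S)={a,b}  FIRST(A)={a}
[2] (stable)
  FIRST(S)={a,b}  FIRST(A)={a}

FIRST(A) = ["a"]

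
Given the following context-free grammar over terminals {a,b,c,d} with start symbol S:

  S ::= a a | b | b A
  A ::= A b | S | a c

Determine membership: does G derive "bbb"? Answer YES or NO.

CNF form of G:
  S -> T0 A | T1 T1 | b
  A -> A T0 | T0 A | T1 T1 | T1 T2 | b
  T0 -> b
  T1 -> a
  T2 -> c

CYK fill:
  cell(0,0) b: {A,S,T0}  orig:{A,S}
  cell(1,1) b: {A,S,T0}  orig:{A,S}
  cell(2,2) b: {A,S,T0}  orig:{A,S}
  cell(0,1) bb: {A,S}
  cell(1,2) bb: {A,S}
  cell(0,2) bbb: {A,S}

S ∈ T[0,2] ⇒ YES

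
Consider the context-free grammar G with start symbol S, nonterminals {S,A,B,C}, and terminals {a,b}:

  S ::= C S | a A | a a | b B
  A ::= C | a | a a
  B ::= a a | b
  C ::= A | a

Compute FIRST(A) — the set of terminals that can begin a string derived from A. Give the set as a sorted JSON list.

FIRST iteration:
round 1:
  A via A→a: +{a}
  B via B→a a: +{a}
  B via B→b: +{b}
  C via C→A: +{a}
  S via S→C S: +{a}
  S via S→b B: +{b}
  S: {a,b}  A: {a}  B: {a,b}  C: {a}
round 2: (no change)
  S: {a,b}  A: {a}  B: {a,b}  C: {a}

FIRST(A) = ["a"]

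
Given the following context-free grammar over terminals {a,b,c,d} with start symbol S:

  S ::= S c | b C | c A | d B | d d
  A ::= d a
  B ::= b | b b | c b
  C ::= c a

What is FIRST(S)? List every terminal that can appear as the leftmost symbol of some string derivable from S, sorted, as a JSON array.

FIRST iteration:
round 1:
  A via A→d a: +{d}
  B via B→b: +{b}
  B via B→c b: +{c}
  C via C→c a: +{c}
  S via S→b C: +{b}
  S via S→c A: +{c}
  S via S→d B: +{d}
  FIRST(S)={b,c,d}  FIRST(A)={d}  FIRST(B)={b,c}  FIRST(C)={c}
round 2: (no change)
  FIRST(S)={b,c,d}  FIRST(A)={d}  FIRST(B)={b,c}  FIRST(C)={c}

FIRST(S) = ["b", "c", "d"]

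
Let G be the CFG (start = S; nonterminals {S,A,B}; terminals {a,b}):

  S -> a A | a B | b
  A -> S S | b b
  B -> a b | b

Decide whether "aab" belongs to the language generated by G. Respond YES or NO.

Convert to CNF:
  S -> T1 A | T1 B | b
  A -> S S | T0 T0
  B -> T1 T0 | b
  T0 -> b
  T1 -> a

CYK fill:
  [0..0]={T1}  "a"  orig:{}
  [1..1]={T1}  "a"  orig:{}
  [2..2]={B,S,T0}  "b"  orig:{B,S}
  [0..1]=∅  "aa"
  [1..2]={B,S}  "ab"
  [0..2]={S}  "aab"

S ∈ T[0,2] ⇒ YES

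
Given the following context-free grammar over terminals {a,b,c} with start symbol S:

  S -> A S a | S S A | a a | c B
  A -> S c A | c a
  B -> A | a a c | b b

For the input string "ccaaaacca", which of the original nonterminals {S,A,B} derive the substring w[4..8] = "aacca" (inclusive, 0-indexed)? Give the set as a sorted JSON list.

CNF form of G:
  S -> A X6 | S X7 | T0 B | T1 T1
  A -> S X3 | T0 T1
  B -> S X4 | T0 T1 | T1 X5 | T2 T2
  T0 -> c
  T1 -> a
  T2 -> b
  X3 -> T0 A
  X4 -> T0 A
  X5 -> T1 T0
  X6 -> S T1
  X7 -> S A

CYK fill (cells [i..j] with 4 ≤ i ≤ j ≤ 8 only):
  T[4,4] 'a' = {T1}  orig:{}
  T[5,5] 'a' = {T1}  orig:{}
  T[6,6] 'c' = {T0}  orig:{}
  T[7,7] 'c' = {T0}  orig:{}
  T[8,8] 'a' = {T1}  orig:{}
  T[4,5] 'aa' = {S}
  T[5,6] 'ac' = {X5}  orig:{}
  T[6,7] 'cc' = ∅
  T[7,8] 'ca' = {A,B}
  T[4,6] 'aac' = {B}
  T[5,7] 'acc' = ∅
  T[6,8] 'cca' = {S,X3,X4}  orig:{S}
  T[4,7] 'aacc' = ∅
  T[5,8] 'acca' = ∅
  T[4,8] 'aacca' = {A,B}

Original NTs in T[4,8] deriving "aacca": ["A", "B"]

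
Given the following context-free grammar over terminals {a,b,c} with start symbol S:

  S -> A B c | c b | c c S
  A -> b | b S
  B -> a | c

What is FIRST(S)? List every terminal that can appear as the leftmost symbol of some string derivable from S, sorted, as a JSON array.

FIRST iteration:
[1]
  A via A→b: +{b}
  B via B→a: +{a}
  B via B→c: +{c}
  S via S→A B c: +{b}
  S via S→c b: +{c}
  FIRST(S)={b,c}  FIRST(A)={b}  FIRST(B)={a,c}
[2] (no change)
  FIRST(S)={b,c}  FIRST(A)={b}  FIRST(B)={a,c}

FIRST(S) = ["b", "c"]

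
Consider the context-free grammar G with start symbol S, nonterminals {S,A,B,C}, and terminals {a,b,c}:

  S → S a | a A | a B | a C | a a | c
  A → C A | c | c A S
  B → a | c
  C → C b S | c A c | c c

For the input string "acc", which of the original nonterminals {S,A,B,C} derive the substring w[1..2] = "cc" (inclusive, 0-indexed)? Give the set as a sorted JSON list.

Convert to CNF:
  S -> S T2 | T2 A | T2 B | T2 C | T2 T2 | c
  A -> C A | T0 X3 | c
  B -> a | c
  C -> C X4 | T0 T0 | T0 X5
  T0 -> c
  T1 -> b
  T2 -> a
  X3 -> A S
  X4 -> T1 S
  X5 -> A T0

CYK fill (cells [i..j] with 1 ≤ i ≤ j ≤ 2 only):
  [1..1]={A,B,S,T0}  "c"  orig:{A,B,S}
  [2..2]={A,B,S,T0}  "c"  orig:{A,B,S}
  [1..2]={C,X3,X5}  "cc"  orig:{C}

Original NTs in T[1,2] deriving "cc": ["C"]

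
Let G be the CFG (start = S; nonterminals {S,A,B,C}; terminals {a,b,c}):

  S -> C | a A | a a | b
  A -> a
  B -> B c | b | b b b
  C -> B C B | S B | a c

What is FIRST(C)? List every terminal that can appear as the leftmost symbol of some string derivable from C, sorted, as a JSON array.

FIRST iteration:
round 1:
  A via A→a: +{a}
  B via B→b: +{b}
  C via C→B C B: +{b}
  C via C→a c: +{a}
  S via S→C: +{a,b}
  S: {a,b}  A: {a}  B: {b}  C: {a,b}
round 2: (stable)
  S: {a,b}  A: {a}  B: {b}  C: {a,b}

FIRST(C) = ["a", "b"]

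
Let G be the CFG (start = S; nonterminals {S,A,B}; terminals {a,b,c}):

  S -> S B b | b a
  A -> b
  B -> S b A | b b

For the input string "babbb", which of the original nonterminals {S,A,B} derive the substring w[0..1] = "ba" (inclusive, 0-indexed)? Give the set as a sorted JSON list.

CNF form of G:
  S -> S X3 | T0 T1
  A -> b
  B -> S X2 | T0 T0
  T0 -> b
  T1 -> a
  X2 -> T0 A
  X3 -> B T0

CYK fill, restricted to cells inside w[0..1]:
  cell(0,0) b: {A,T0}  orig:{A}
  cell(1,1) a: {T1}  orig:{}
  cell(0,1) ba: {S}

Original NTs in T[0,1] deriving "ba": ["S"]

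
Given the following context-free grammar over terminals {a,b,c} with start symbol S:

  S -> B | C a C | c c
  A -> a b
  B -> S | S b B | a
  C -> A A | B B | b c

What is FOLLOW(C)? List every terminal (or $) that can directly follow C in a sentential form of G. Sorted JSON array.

FIRST iteration:
pass 1:
  A via A→a b: +{a}
  B via B→a: +{a}
  C via C→A A: +{a}
  C via C→b c: +{b}
  S via S→B: +{a}
  S via S→C a C: +{b}
  S via S→c c: +{c}
  FIRST[S]={a,b,c}  FIRST[A]={a}  FIRST[B]={a}  FIRST[C]={a,b}
pass 2:
  B via B→S: +{b,c}
  C via C→B B: +{c}
  FIRST[S]={a,b,c}  FIRST[A]={a}  FIRST[B]={a,b,c}  FIRST[C]={a,b,c}
pass 3: (no change)
  FIRST[S]={a,b,c}  FIRST[A]={a}  FIRST[B]={a,b,c}  FIRST[C]={a,b,c}

FOLLOW sets:
FOLLOW(S) := {$}
[1]
  B→S b B: FOLLOW(S) ⊇ FIRST(b) = {b}; new: +{b}
  C→A A: FOLLOW(A) ⊇ FIRST(A) = {a}; new: +{a}
  C→B B: FOLLOW(B) ⊇ FIRST(B) = {a,b,c}; new: +{a,b,c}
  S→B: FOLLOW(B) ⊇ FOLLOW(S) ⊇ {$,b}; new: +{$}
  S→C a C: FOLLOW(C) ⊇ FIRST(a) = {a}; new: +{a}
  S→C a C: FOLLOW(C) ⊇ FOLLOW(S) ⊇ {$,b}; new: +{$,b}
  FOLLOW(S)={$,b}  FOLLOW(A)={a}  FOLLOW(B)={$,a,b,c}  FOLLOW(C)={$,a,b}
[2]
  B→S: FOLLOW(S) ⊇ FOLLOW(B) ⊇ {$,a,b,c}; new: +{a,c}
  C→A A: FOLLOW(A) ⊇ FOLLOW(C) ⊇ {$,a,b}; new: +{$,b}
  S→C a C: FOLLOW(C) ⊇ FOLLOW(S) ⊇ {$,a,b,c}; new: +{c}
  FOLLOW(S)={$,a,b,c}  FOLLOW(A)={$,a,b}  FOLLOW(B)={$,a,b,c}  FOLLOW(C)={$,a,b,c}
[3]
  C→A A: FOLLOW(A) ⊇ FOLLOW(C) ⊇ {$,a,b,c}; new: +{c}
  FOLLOW(S)={$,a,b,c}  FOLLOW(A)={$,a,b,c}  FOLLOW(B)={$,a,b,c}  FOLLOW(C)={$,a,b,c}
[4] — fixpoint
  FOLLOW(S)={$,a,b,c}  FOLLOW(A)={$,a,b,c}  FOLLOW(B)={$,a,b,c}  FOLLOW(C)={$,a,b,c}

FOLLOW(C) = ["$", "a", "b", "c"]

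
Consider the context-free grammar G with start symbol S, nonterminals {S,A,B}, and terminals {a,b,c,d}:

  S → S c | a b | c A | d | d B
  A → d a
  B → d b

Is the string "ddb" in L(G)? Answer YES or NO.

CNF form of G:
  S -> S T3 | T0 B | T1 T2 | T3 A | d
  A -> T0 T1
  B -> T0 T2
  T0 -> d
  T1 -> a
  T2 -> b
  T3 -> c

Fill CYK table bottom-up:
  T[0,0] 'd' = {S,T0}  orig:{S}
  T[1,1] 'd' = {S,T0}  orig:{S}
  T[2,2] 'b' = {T2}  orig:{}
  T[0,1] 'dd' = ∅
  T[1,2] 'db' = {B}
  T[0,2] 'ddb' = {S}

S ∈ T[0,2] ⇒ YES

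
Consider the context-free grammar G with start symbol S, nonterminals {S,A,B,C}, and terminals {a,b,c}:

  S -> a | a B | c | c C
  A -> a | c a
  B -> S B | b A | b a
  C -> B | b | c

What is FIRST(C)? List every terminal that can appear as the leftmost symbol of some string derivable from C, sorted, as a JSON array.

FIRST iteration:
round 1:
  A via A→a: +{a}
  A via A→c a: +{c}
  B via B→b A: +{b}
  C via C→B: +{b}
  C via C→c: +{c}
  S via S→a: +{a}
  S via S→c: +{c}
  S: {a,c}  A: {a,c}  B: {b}  C: {b,c}
round 2:
  B via B→S B: +{a,c}
  C via C→B: +{a}
  S: {a,c}  A: {a,c}  B: {a,b,c}  C: {a,b,c}
round 3: (no change)
  S: {a,c}  A: {a,c}  B: {a,b,c}  C: {a,b,c}

FIRST(C) = ["a", "b", "c"]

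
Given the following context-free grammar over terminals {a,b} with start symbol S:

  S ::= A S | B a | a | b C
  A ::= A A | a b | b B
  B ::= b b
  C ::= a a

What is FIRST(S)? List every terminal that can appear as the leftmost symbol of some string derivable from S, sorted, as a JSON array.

FIRST iteration:
pass 1:
  A via A→a b: +{a}
  A via A→b B: +{b}
  B via B→b b: +{b}
  C via C→a a: +{a}
  S via S→A S: +{a,b}
  S: {a,b}  A: {a,b}  B: {b}  C: {a}
pass 2: (stable)
  S: {a,b}  A: {a,b}  B: {b}  C: {a}

FIRST(S) = ["a", "b"]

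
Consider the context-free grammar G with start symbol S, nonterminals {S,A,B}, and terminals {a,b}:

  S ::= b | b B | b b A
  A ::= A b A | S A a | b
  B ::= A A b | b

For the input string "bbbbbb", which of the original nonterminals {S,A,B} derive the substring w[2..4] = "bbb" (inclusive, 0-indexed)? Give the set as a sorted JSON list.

CNF form of G:
  S -> T0 B | T0 X5 | b
  A -> A X2 | S X3 | b
  B -> A X4 | b
  T0 -> b
  T1 -> a
  X2 -> T0 A
  X3 -> A T1
  X4 -> A T0
  X5 -> T0 A

Fill CYK table bottom-up (cells [i..j] with 2 ≤ i ≤ j ≤ 4 only):
  T[2,2] 'b' = {A,B,S,T0}  orig:{A,B,S}
  T[3,3] 'b' = {A,B,S,T0}  orig:{A,B,S}
  T[4,4] 'b' = {A,B,S,T0}  orig:{A,B,S}
  T[2,3] 'bb' = {S,X2,X4,X5}  orig:{S}
  T[3,4] 'bb' = {S,X2,X4,X5}  orig:{S}
  T[2,4] 'bbb' = {A,B,S}

Original NTs in T[2,4] deriving "bbb": ["A", "B", "S"]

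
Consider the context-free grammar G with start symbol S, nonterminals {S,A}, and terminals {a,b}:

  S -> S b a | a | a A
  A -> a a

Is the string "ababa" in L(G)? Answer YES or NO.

Convert to CNF:
  S -> S X2 | T0 A | a
  A -> T0 T0
  T0 -> a
  T1 -> b
  X2 -> T1 T0

CYK table (by increasing span):
  T[0,0] 'a' = {S,T0}  orig:{S}
  T[1,1] 'b' = {T1}  orig:{}
  T[2,2] 'a' = {S,T0}  orig:{S}
  T[3,3] 'b' = {T1}  orig:{}
  T[4,4] 'a' = {S,T0}  orig:{S}
  T[0,1] 'ab' = ∅
  T[1,2] 'ba' = {X2}  orig:{}
  T[2,3] 'ab' = ∅
  T[3,4] 'ba' = {X2}  orig:{}
  T[0,2] 'aba' = {S}
  T[1,3] 'bab' = ∅
  T[2,4] 'aba' = {S}
  T[0,3] 'abab' = ∅
  T[1,4] 'baba' = ∅
  T[0,4] 'ababa' = {S}

S ∈ T[0,4] ⇒ YES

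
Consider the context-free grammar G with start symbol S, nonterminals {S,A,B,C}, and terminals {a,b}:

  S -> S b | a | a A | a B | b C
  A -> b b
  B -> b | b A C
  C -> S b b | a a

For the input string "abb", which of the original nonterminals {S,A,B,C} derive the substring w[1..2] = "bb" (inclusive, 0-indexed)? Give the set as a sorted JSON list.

CNF form of G:
  S -> S T0 | T0 C | T1 A | T1 B | a
  A -> T0 T0
  B -> T0 X2 | b
  C -> S X3 | T1 T1
  T0 -> b
  T1 -> a
  X2 -> A C
  X3 -> T0 T0

CYK table (by increasing span) — only the sub-triangle for w[1..2]:
  cell(1,1) b: {B,T0}  orig:{B}
  cell(2,2) b: {B,T0}  orig:{B}
  cell(1,2) bb: {A,X3}  orig:{A}

Original NTs in T[1,2] deriving "bb": ["A"]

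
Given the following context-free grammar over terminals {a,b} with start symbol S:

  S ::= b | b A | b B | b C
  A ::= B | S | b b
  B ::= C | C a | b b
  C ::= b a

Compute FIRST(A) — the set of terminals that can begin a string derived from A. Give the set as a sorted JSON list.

Compute FIRST by fixpoint:
pass 1:
  A via A→b b: +{b}
  B via B→b b: +{b}
  C via C→b a: +{b}
  S via S→b: +{b}
  FIRST(S)={b}  FIRST(A)={b}  FIRST(B)={b}  FIRST(C)={b}
pass 2: (stable)
  FIRST(S)={b}  FIRST(A)={b}  FIRST(B)={b}  FIRST(C)={b}

FIRST(A) = ["b"]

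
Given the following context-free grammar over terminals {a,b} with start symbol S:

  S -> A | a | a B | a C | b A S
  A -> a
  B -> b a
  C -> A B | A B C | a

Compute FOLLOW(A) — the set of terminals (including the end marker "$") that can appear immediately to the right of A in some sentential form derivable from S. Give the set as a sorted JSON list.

Compute FIRST by fixpoint:
pass 1:
  A via A→a: +{a}
  B via B→b a: +{b}
  C via C→A B: +{a}
  S via S→A: +{a}
  S via S→b A S: +{b}
  FIRST[S]={a,b}  FIRST[A]={a}  FIRST[B]={b}  FIRST[C]={a}
pass 2: (no change)
  FIRST[S]={a,b}  FIRST[A]={a}  FIRST[B]={b}  FIRST[C]={a}

Compute FOLLOW by fixpoint:
FOLLOW(S) := {$}
pass 1:
  C→A B: FOLLOW(A) ⊇ FIRST(B) = {b}; new: +{b}
  C→A B C: FOLLOW(B) ⊇ FIRST(C) = {a}; new: +{a}
  S→A: FOLLOW(A) ⊇ FOLLOW(S) ⊇ {$}; new: +{$}
  S→a B: FOLLOW(B) ⊇ FOLLOW(S) ⊇ {$}; new: +{$}
  S→a C: FOLLOW(C) ⊇ FOLLOW(S) ⊇ {$}; new: +{$}
  S→b A S: FOLLOW(A) ⊇ FIRST(S) = {a,b}; new: +{a}
  FOLLOW[S]={$}  FOLLOW[A]={$,a,b}  FOLLOW[B]={$,a}  FOLLOW[C]={$}
pass 2: done
  FOLLOW[S]={$}  FOLLOW[A]={$,a,b}  FOLLOW[B]={$,a}  FOLLOW[C]={$}

FOLLOW(A) = ["$", "a", "b"]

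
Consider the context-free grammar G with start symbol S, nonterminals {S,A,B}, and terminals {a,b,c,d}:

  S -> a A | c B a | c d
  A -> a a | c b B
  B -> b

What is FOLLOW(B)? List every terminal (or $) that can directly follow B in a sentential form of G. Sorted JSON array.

Compute FIRST by fixpoint:
[1]
  A via A→a a: +{a}
  A via A→c b B: +{c}
  B via B→b: +{b}
  S via S→a A: +{a}
  S via S→c B a: +{c}
  FIRST[S]={a,c}  FIRST[A]={a,c}  FIRST[B]={b}
[2] (stable)
  FIRST[S]={a,c}  FIRST[A]={a,c}  FIRST[B]={b}

Compute FOLLOW by fixpoint:
FOLLOW(S) := {$}
iter 1:
  S→a A: FOLLOW(A) ⊇ FOLLOW(S) ⊇ {$}; new: +{$}
  S→c B a: FOLLOW(B) ⊇ FIRST(a) = {a}; new: +{a}
  FOLLOW[S]={$}  FOLLOW[A]={$}  FOLLOW[B]={a}
iter 2:
  A→c b B: FOLLOW(B) ⊇ FOLLOW(A) ⊇ {$}; new: +{$}
  FOLLOW[S]={$}  FOLLOW[A]={$}  FOLLOW[B]={$,a}
iter 3: done
  FOLLOW[S]={$}  FOLLOW[A]={$}  FOLLOW[B]={$,a}

FOLLOW(B) = ["$", "a"]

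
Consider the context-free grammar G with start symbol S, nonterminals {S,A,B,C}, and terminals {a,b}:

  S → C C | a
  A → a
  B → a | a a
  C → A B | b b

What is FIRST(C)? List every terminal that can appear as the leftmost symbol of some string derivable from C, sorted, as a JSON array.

FIRST sets, iterate to fixpoint:
[1]
  A via A→a: +{a}
  B via B→a: +{a}
  C via C→A B: +{a}
  C via C→b b: +{b}
  S via S→C C: +{a,b}
  FIRST[S]={a,b}  FIRST[A]={a}  FIRST[B]={a}  FIRST[C]={a,b}
[2] (stable)
  FIRST[S]={a,b}  FIRST[A]={a}  FIRST[B]={a}  FIRST[C]={a,b}

FIRST(C) = ["a", "b"]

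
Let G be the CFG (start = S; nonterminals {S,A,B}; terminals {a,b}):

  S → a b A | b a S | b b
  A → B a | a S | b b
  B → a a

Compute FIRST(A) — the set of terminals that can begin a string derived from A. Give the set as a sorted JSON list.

FIRST sets, iterate to fixpoint:
pass 1:
  A via A→a S: +{a}
  A via A→b b: +{b}
  B via B→a a: +{a}
  S via S→a b A: +{a}
  S via S→b a S: +{b}
  S: {a,b}  A: {a,b}  B: {a}
pass 2: done
  S: {a,b}  A: {a,b}  B: {a}

FIRST(A) = ["a", "b"]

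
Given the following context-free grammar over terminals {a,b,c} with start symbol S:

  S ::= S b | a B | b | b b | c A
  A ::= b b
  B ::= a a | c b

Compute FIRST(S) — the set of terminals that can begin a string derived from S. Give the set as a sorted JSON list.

Compute FIRST by fixpoint:
iter 1:
  A via A→b b: +{b}
  B via B→a a: +{a}
  B via B→c b: +{c}
  S via S→a B: +{a}
  S via S→b: +{b}
  S via S→c A: +{c}
  S: {a,b,c}  A: {b}  B: {a,c}
iter 2: (stable)
  S: {a,b,c}  A: {b}  B: {a,c}

FIRST(S) = ["a", "b", "c"]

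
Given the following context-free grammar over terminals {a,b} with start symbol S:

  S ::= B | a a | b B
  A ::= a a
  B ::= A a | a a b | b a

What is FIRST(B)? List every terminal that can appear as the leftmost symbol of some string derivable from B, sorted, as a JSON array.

FIRST sets, iterate to fixpoint:
iter 1:
  A via A→a a: +{a}
  B via B→A a: +{a}
  B via B→b a: +{b}
  S via S→B: +{a,b}
  FIRST[S]={a,b}  FIRST[A]={a}  FIRST[B]={a,b}
iter 2: (stable)
  FIRST[S]={a,b}  FIRST[A]={a}  FIRST[B]={a,b}

FIRST(B) = ["a", "b"]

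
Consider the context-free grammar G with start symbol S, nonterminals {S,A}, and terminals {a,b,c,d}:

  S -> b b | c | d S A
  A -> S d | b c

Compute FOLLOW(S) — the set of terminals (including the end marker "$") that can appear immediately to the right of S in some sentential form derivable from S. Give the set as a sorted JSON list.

Compute FIRST by fixpoint:
iter 1:
  A via A→b c: +{b}
  S via S→b b: +{b}
  S via S→c: +{c}
  S via S→d S A: +{d}
  FIRST(S)={b,c,d}  FIRST(A)={b}
iter 2:
  A via A→S d: +{c,d}
  FIRST(S)={b,c,d}  FIRST(A)={b,c,d}
iter 3: done
  FIRST(S)={b,c,d}  FIRST(A)={b,c,d}

Compute FOLLOW by fixpoint:
seed FOLLOW(S) with $
round 1:
  A→S d: FOLLOW(S) ⊇ FIRST(d) = {d}; new: +{d}
  S→d S A: FOLLOW(S) ⊇ FIRST(A) = {b,c,d}; new: +{b,c}
  S→d S A: FOLLOW(A) ⊇ FOLLOW(S) ⊇ {$,b,c,d}; new: +{$,b,c,d}
  S: {$,b,c,d}  A: {$,b,c,d}
round 2: — fixpoint
  S: {$,b,c,d}  A: {$,b,c,d}

FOLLOW(S) = ["$", "b", "c", "d"]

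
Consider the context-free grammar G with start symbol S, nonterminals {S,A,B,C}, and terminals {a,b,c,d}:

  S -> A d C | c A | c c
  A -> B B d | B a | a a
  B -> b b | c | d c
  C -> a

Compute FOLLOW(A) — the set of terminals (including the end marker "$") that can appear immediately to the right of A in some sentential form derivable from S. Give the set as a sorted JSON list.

FIRST sets, iterate to fixpoint:
round 1:
  A via A→a a: +{a}
  B via B→b b: +{b}
  B via B→c: +{c}
  B via B→d c: +{d}
  C via C→a: +{a}
  S via S→A d C: +{a}
  S via S→c A: +{c}
  FIRST[S]={a,c}  FIRST[A]={a}  FIRST[B]={b,c,d}  FIRST[C]={a}
round 2:
  A via A→B B d: +{b,c,d}
  S via S→A d C: +{b,d}
  FIRST[S]={a,b,c,d}  FIRST[A]={a,b,c,d}  FIRST[B]={b,c,d}  FIRST[C]={a}
round 3: done
  FIRST[S]={a,b,c,d}  FIRST[A]={a,b,c,d}  FIRST[B]={b,c,d}  FIRST[C]={a}

FOLLOW sets:
initialize: $ ∈ FOLLOW(S)
pass 1:
  A→B B d: FOLLOW(B) ⊇ FIRST(B) = {b,c,d}; new: +{b,c,d}
  A→B a: FOLLOW(B) ⊇ FIRST(a) = {a}; new: +{a}
  S→A d C: FOLLOW(A) ⊇ FIRST(d) = {d}; new: +{d}
  S→A d C: FOLLOW(C) ⊇ FOLLOW(S) ⊇ {$}; new: +{$}
  S→c A: FOLLOW(A) ⊇ FOLLOW(S) ⊇ {$}; new: +{$}
  FOLLOW(S)={$}  FOLLOW(A)={$,d}  FOLLOW(B)={a,b,c,d}  FOLLOW(C)={$}
pass 2: (no change)
  FOLLOW(S)={$}  FOLLOW(A)={$,d}  FOLLOW(B)={a,b,c,d}  FOLLOW(C)={$}

FOLLOW(A) = ["$", "d"]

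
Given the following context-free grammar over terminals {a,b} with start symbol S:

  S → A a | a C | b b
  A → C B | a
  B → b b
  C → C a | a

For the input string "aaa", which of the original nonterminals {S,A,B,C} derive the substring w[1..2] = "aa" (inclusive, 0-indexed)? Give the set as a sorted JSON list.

Convert to CNF:
  S -> A T1 | T0 T0 | T1 C
  A -> C B | a
  B -> T0 T0
  C -> C T1 | a
  T0 -> b
  T1 -> a

CYK fill — only the sub-triangle for w[1..2]:
  [1..1]={A,C,T1}  "a"  orig:{A,C}
  [2..2]={A,C,T1}  "a"  orig:{A,C}
  [1..2]={C,S}  "aa"

Original NTs in T[1,2] deriving "aa": ["C", "S"]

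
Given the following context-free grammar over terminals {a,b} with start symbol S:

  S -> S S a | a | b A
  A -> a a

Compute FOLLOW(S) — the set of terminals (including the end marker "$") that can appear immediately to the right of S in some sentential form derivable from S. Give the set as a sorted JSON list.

FIRST iteration:
pass 1:
  A via A→a a: +{a}
  S via S→a: +{a}
  S via S→b A: +{b}
  FIRST(S)={a,b}  FIRST(A)={a}
pass 2: done
  FIRST(S)={a,b}  FIRST(A)={a}

Compute FOLLOW by fixpoint:
FOLLOW(S) := {$}
[1]
  S→S S a: FOLLOW(S) ⊇ FIRST(S) = {a,b}; new: +{a,b}
  S→b A: FOLLOW(A) ⊇ FOLLOW(S) ⊇ {$,a,b}; new: +{$,a,b}
  S: {$,a,b}  A: {$,a,b}
[2] (no change)
  S: {$,a,b}  A: {$,a,b}

FOLLOW(S) = ["$", "a", "b"]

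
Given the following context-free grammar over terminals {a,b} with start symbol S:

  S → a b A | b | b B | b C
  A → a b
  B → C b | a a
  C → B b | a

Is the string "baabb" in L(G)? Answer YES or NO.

CNF form of G:
  S -> T0 X2 | T1 B | T1 C | b
  A -> T0 T1
  B -> C T1 | T0 T0
  C -> B T1 | a
  T0 -> a
  T1 -> b
  X2 -> T1 A

CYK table (by increasing span):
  cell(0,0) b: {S,T1}  orig:{S}
  cell(1,1) a: {C,T0}  orig:{C}
  cell(2,2) a: {C,T0}  orig:{C}
  cell(3,3) b: {S,T1}  orig:{S}
  cell(4,4) b: {S,T1}  orig:{S}
  cell(0,1) ba: {S}
  cell(1,2) aa: {B}
  cell(2,3) ab: {A,B}
  cell(3,4) bb: ∅
  cell(0,2) baa: {S}
  cell(1,3) aab: {C}
  cell(2,4) abb: {C}
  cell(0,3) baab: {S}
  cell(1,4) aabb: {B}
  cell(0,4) baabb: {S}

S ∈ T[0,4] ⇒ YES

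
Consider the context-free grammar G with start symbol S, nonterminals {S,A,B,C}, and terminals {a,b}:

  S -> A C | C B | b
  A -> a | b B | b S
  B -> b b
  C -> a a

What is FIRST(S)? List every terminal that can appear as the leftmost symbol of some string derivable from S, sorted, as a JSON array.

FIRST iteration:
round 1:
  A via A→a: +{a}
  A via A→b B: +{b}
  B via B→b b: +{b}
  C via C→a a: +{a}
  S via S→A C: +{a,b}
  FIRST(S)={a,b}  FIRST(A)={a,b}  FIRST(B)={b}  FIRST(C)={a}
round 2: — fixpoint
  FIRST(S)={a,b}  FIRST(A)={a,b}  FIRST(B)={b}  FIRST(C)={a}

FIRST(S) = ["a", "b"]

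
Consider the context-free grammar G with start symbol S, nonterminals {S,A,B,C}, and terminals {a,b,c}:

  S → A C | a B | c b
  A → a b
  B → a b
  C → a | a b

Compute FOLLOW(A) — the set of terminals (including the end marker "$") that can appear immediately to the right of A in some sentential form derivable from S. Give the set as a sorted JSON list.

FIRST sets, iterate to fixpoint:
[1]
  A via A→a b: +{a}
  B via B→a b: +{a}
  C via C→a: +{a}
  S via S→A C: +{a}
  S via S→c b: +{c}
  FIRST[S]={a,c}  FIRST[A]={a}  FIRST[B]={a}  FIRST[C]={a}
[2] (stable)
  FIRST[S]={a,c}  FIRST[A]={a}  FIRST[B]={a}  FIRST[C]={a}

Compute FOLLOW by fixpoint:
initialize: $ ∈ FOLLOW(S)
round 1:
  S→A C: FOLLOW(A) ⊇ FIRST(C) = {a}; new: +{a}
  S→A C: FOLLOW(C) ⊇ FOLLOW(S) ⊇ {$}; new: +{$}
  S→a B: FOLLOW(B) ⊇ FOLLOW(S) ⊇ {$}; new: +{$}
  S: {$}  A: {a}  B: {$}  C: {$}
round 2: (no change)
  S: {$}  A: {a}  B: {$}  C: {$}

FOLLOW(A) = ["a"]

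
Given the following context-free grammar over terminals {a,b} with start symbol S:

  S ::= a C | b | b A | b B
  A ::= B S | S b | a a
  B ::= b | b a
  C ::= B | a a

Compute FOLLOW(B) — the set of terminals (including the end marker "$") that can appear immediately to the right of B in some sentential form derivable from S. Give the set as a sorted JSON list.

FIRST sets, iterate to fixpoint:
round 1:
  A via A→a a: +{a}
  B via B→b: +{b}
  C via C→B: +{b}
  C via C→a a: +{a}
  S via S→a C: +{a}
  S via S→b: +{b}
  S: {a,b}  A: {a}  B: {b}  C: {a,b}
round 2:
  A via A→B S: +{b}
  S: {a,b}  A: {a,b}  B: {b}  C: {a,b}
round 3: (no change)
  S: {a,b}  A: {a,b}  B: {b}  C: {a,b}

FOLLOW iteration:
initialize: $ ∈ FOLLOW(S)
round 1:
  A→B S: FOLLOW(B) ⊇ FIRST(S) = {a,b}; new: +{a,b}
  A→S b: FOLLOW(S) ⊇ FIRST(b) = {b}; new: +{b}
  S→a C: FOLLOW(C) ⊇ FOLLOW(S) ⊇ {$,b}; new: +{$,b}
  S→b A: FOLLOW(A) ⊇ FOLLOW(S) ⊇ {$,b}; new: +{$,b}
  S→b B: FOLLOW(B) ⊇ FOLLOW(S) ⊇ {$,b}; new: +{$}
  FOLLOW(S)={$,b}  FOLLOW(A)={$,b}  FOLLOW(B)={$,a,b}  FOLLOW(C)={$,b}
round 2: (stable)
  FOLLOW(S)={$,b}  FOLLOW(A)={$,b}  FOLLOW(B)={$,a,b}  FOLLOW(C)={$,b}

FOLLOW(B) = ["$", "a", "b"]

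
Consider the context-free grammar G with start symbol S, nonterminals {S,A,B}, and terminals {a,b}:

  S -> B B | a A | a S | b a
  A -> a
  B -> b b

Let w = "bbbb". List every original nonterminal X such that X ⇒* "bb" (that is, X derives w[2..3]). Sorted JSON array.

Convert to CNF:
  S -> B B | T0 T1 | T1 A | T1 S
  A -> a
  B -> T0 T0
  T0 -> b
  T1 -> a

CYK table (by increasing span) (cells [i..j] with 2 ≤ i ≤ j ≤ 3 only):
  T[2,2] 'b' = {T0}  orig:{}
  T[3,3] 'b' = {T0}  orig:{}
  T[2,3] 'bb' = {B}

Original NTs in T[2,3] deriving "bb": ["B"]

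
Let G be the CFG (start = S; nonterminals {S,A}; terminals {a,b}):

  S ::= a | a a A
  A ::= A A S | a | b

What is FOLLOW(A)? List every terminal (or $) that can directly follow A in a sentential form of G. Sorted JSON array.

Compute FIRST by fixpoint:
round 1:
  A via A→a: +{a}
  A via A→b: +{b}
  S via S→a: +{a}
  FIRST(S)={a}  FIRST(A)={a,b}
round 2: done
  FIRST(S)={a}  FIRST(A)={a,b}

FOLLOW iteration:
seed FOLLOW(S) with $
iter 1:
  A→A A S: FOLLOW(A) ⊇ FIRST(A) = {a,b}; new: +{a,b}
  A→A A S: FOLLOW(S) ⊇ FOLLOW(A) ⊇ {a,b}; new: +{a,b}
  S→a a A: FOLLOW(A) ⊇ FOLLOW(S) ⊇ {$,a,b}; new: +{$}
  FOLLOW(S)={$,a,b}  FOLLOW(A)={$,a,b}
iter 2: — fixpoint
  FOLLOW(S)={$,a,b}  FOLLOW(A)={$,a,b}

FOLLOW(A) = ["$", "a", "b"]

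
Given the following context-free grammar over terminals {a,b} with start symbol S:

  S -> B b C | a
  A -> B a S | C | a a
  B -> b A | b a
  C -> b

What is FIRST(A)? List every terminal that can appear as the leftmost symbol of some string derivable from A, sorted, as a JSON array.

FIRST iteration:
iter 1:
  A via A→a a: +{a}
  B via B→b A: +{b}
  C via C→b: +{b}
  S via S→B b C: +{b}
  S via S→a: +{a}
  FIRST(S)={a,b}  FIRST(A)={a}  FIRST(B)={b}  FIRST(C)={b}
iter 2:
  A via A→B a S: +{b}
  FIRST(S)={a,b}  FIRST(A)={a,b}  FIRST(B)={b}  FIRST(C)={b}
iter 3: (stable)
  FIRST(S)={a,b}  FIRST(A)={a,b}  FIRST(B)={b}  FIRST(C)={b}

FIRST(A) = ["a", "b"]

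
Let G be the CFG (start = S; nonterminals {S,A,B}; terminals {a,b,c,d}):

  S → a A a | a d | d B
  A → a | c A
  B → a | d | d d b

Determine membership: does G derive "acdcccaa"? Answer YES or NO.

CNF form of G:
  S -> T1 B | T3 T1 | T3 X5
  A -> T0 A | a
  B -> T1 X4 | a | d
  T0 -> c
  T1 -> d
  T2 -> b
  T3 -> a
  X4 -> T1 T2
  X5 -> A T3

CYK table (by increasing span):
  cell(0,0) a: {A,B,T3}  orig:{A,B}
  cell(1,1) c: {T0}  orig:{}
  cell(2,2) d: {B,T1}  orig:{B}
  cell(3,3) c: {T0}  orig:{}
  cell(4,4) c: {T0}  orig:{}
  cell(5,5) c: {T0}  orig:{}
  cell(6,6) a: {A,B,T3}  orig:{A,B}
  cell(7,7) a: {A,B,T3}  orig:{A,B}
  cell(0,1) ac: ∅
  cell(1,2) cd: ∅
  cell(2,3) dc: ∅
  cell(3,4) cc: ∅
  cell(4,5) cc: ∅
  cell(5,6) ca: {A}
  cell(6,7) aa: {X5}  orig:{}
  cell(0,2) acd: ∅
  cell(1,3) cdc: ∅
  cell(2,4) dcc: ∅
  cell(3,5) ccc: ∅
  cell(4,6) cca: {A}
  cell(5,7) caa: {X5}  orig:{}
  cell(0,3) acdc: ∅
  cell(1,4) cdcc: ∅
  cell(2,5) dccc: ∅
  cell(3,6) ccca: {A}
  cell(4,7) ccaa: {X5}  orig:{}
  cell(0,4) acdcc: ∅
  cell(1,5) cdccc: ∅
  cell(2,6) dccca: ∅
  cell(3,7) cccaa: {X5}  orig:{}
  cell(0,5) acdccc: ∅
  cell(1,6) cdccca: ∅
  cell(2,7) dcccaa: ∅
  cell(0,6) acdccca: ∅
  cell(1,7) cdcccaa: ∅
  cell(0,7) acdcccaa: ∅

S ∉ T[0,7] ⇒ NO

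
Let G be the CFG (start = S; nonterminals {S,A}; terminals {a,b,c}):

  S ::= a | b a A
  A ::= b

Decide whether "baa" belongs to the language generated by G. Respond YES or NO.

CNF form of G:
  S -> T0 X2 | a
  A -> b
  T0 -> b
  T1 -> a
  X2 -> T1 A

CYK table (by increasing span):
  T[0,0] 'b' = {A,T0}  orig:{A}
  T[1,1] 'a' = {S,T1}  orig:{S}
  T[2,2] 'a' = {S,T1}  orig:{S}
  T[0,1] 'ba' = ∅
  T[1,2] 'aa' = ∅
  T[0,2] 'baa' = ∅

S ∉ T[0,2] ⇒ NO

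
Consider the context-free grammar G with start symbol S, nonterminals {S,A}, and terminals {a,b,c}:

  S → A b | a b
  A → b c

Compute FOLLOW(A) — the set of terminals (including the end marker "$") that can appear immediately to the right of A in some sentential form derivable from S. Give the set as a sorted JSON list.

Compute FIRST by fixpoint:
iter 1:
  A via A→b c: +{b}
  S via S→A b: +{b}
  S via S→a b: +{a}
  FIRST[S]={a,b}  FIRST[A]={b}
iter 2: (no change)
  FIRST[S]={a,b}  FIRST[A]={b}

FOLLOW iteration:
initialize: $ ∈ FOLLOW(S)
pass 1:
  S→A b: FOLLOW(A) ⊇ FIRST(b) = {b}; new: +{b}
  FOLLOW[S]={$}  FOLLOW[A]={b}
pass 2: (no change)
  FOLLOW[S]={$}  FOLLOW[A]={b}

FOLLOW(A) = ["b"]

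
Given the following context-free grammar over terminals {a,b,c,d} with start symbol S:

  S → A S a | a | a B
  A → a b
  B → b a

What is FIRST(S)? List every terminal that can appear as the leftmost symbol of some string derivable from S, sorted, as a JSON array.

FIRST sets, iterate to fixpoint:
iter 1:
  A via A→a b: +{a}
  B via B→b a: +{b}
  S via S→A S a: +{a}
  FIRST(S)={a}  FIRST(A)={a}  FIRST(B)={b}
iter 2: done
  FIRST(S)={a}  FIRST(A)={a}  FIRST(B)={b}

FIRST(S) = ["a"]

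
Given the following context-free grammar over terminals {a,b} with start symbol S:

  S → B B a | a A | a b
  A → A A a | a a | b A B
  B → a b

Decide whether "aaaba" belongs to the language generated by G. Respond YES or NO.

Convert to CNF:
  S -> B X4 | T0 A | T0 T1
  A -> A X2 | T0 T0 | T1 X3
  B -> T0 T1
  T0 -> a
  T1 -> b
  X2 -> A T0
  X3 -> A B
  X4 -> B T0

CYK table (by increasing span):
  T[0,0] 'a' = {T0}  orig:{}
  T[1,1] 'a' = {T0}  orig:{}
  T[2,2] 'a' = {T0}  orig:{}
  T[3,3] 'b' = {T1}  orig:{}
  T[4,4] 'a' = {T0}  orig:{}
  T[0,1] 'aa' = {A}
  T[1,2] 'aa' = {A}
  T[2,3] 'ab' = {B,S}
  T[3,4] 'ba' = ∅
  T[0,2] 'aaa' = {S,X2}  orig:{S}
  T[1,3] 'aab' = ∅
  T[2,4] 'aba' = {X4}  orig:{}
  T[0,3] 'aaab' = {X3}  orig:{}
  T[1,4] 'aaba' = ∅
  T[0,4] 'aaaba' = ∅

S ∉ T[0,4] ⇒ NO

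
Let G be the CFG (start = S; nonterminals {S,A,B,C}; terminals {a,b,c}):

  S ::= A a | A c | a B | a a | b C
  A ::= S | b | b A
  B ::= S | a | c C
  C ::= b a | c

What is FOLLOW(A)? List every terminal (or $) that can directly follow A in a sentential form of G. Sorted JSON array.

FIRST sets, iterate to fixpoint:
iter 1:
  A via A→b: +{b}
  B via B→a: +{a}
  B via B→c C: +{c}
  C via C→b a: +{b}
  C via C→c: +{c}
  S via S→A a: +{b}
  S via S→a B: +{a}
  FIRST(S)={a,b}  FIRST(A)={b}  FIRST(B)={a,c}  FIRST(C)={b,c}
iter 2:
  A via A→S: +{a}
  B via B→S: +{b}
  FIRST(S)={a,b}  FIRST(A)={a,b}  FIRST(B)={a,b,c}  FIRST(C)={b,c}
iter 3: — fixpoint
  FIRST(S)={a,b}  FIRST(A)={a,b}  FIRST(B)={a,b,c}  FIRST(C)={b,c}

Compute FOLLOW by fixpoint:
initialize: $ ∈ FOLLOW(S)
iter 1:
  S→A a: FOLLOW(A) ⊇ FIRST(a) = {a}; new: +{a}
  S→A c: FOLLOW(A) ⊇ FIRST(c) = {c}; new: +{c}
  S→a B: FOLLOW(B) ⊇ FOLLOW(S) ⊇ {$}; new: +{$}
  S→b C: FOLLOW(C) ⊇ FOLLOW(S) ⊇ {$}; new: +{$}
  FOLLOW[S]={$}  FOLLOW[A]={a,c}  FOLLOW[B]={$}  FOLLOW[C]={$}
iter 2:
  A→S: FOLLOW(S) ⊇ FOLLOW(A) ⊇ {a,c}; new: +{a,c}
  S→a B: FOLLOW(B) ⊇ FOLLOW(S) ⊇ {$,a,c}; new: +{a,c}
  S→b C: FOLLOW(C) ⊇ FOLLOW(S) ⊇ {$,a,c}; new: +{a,c}
  FOLLOW[S]={$,a,c}  FOLLOW[A]={a,c}  FOLLOW[B]={$,a,c}  FOLLOW[C]={$,a,c}
iter 3: (stable)
  FOLLOW[S]={$,a,c}  FOLLOW[A]={a,c}  FOLLOW[B]={$,a,c}  FOLLOW[C]={$,a,c}

FOLLOW(A) = ["a", "c"]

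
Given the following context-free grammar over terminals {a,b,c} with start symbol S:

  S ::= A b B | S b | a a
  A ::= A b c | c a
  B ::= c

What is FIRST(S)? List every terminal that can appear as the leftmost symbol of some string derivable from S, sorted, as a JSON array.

FIRST iteration:
round 1:
  A via A→c a: +{c}
  B via B→c: +{c}
  S via S→A b B: +{c}
  S via S→a a: +{a}
  FIRST[S]={a,c}  FIRST[A]={c}  FIRST[B]={c}
round 2: done
  FIRST[S]={a,c}  FIRST[A]={c}  FIRST[B]={c}

FIRST(S) = ["a", "c"]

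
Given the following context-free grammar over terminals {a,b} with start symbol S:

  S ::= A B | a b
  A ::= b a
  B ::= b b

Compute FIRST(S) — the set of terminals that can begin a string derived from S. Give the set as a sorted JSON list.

FIRST iteration:
iter 1:
  A via A→b a: +{b}
  B via B→b b: +{b}
  S via S→A B: +{b}
  S via S→a b: +{a}
  FIRST(S)={a,b}  FIRST(A)={b}  FIRST(B)={b}
iter 2: done
  FIRST(S)={a,b}  FIRST(A)={b}  FIRST(B)={b}

FIRST(S) = ["a", "b"]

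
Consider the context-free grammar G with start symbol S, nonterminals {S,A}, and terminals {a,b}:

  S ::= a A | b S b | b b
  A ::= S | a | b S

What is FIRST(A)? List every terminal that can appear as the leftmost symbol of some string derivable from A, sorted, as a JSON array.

Compute FIRST by fixpoint:
pass 1:
  A via A→a: +{a}
  A via A→b S: +{b}
  S via S→a A: +{a}
  S via S→b S b: +{b}
  FIRST[S]={a,b}  FIRST[A]={a,b}
pass 2: (no change)
  FIRST[S]={a,b}  FIRST[A]={a,b}

FIRST(A) = ["a", "b"]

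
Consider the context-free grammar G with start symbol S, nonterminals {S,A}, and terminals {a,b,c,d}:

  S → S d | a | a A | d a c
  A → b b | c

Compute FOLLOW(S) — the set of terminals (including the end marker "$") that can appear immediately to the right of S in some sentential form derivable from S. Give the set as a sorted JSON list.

FIRST sets, iterate to fixpoint:
pass 1:
  A via A→b b: +{b}
  A via A→c: +{c}
  S via S→a: +{a}
  S via S→d a c: +{d}
  FIRST[S]={a,d}  FIRST[A]={b,c}
pass 2: done
  FIRST[S]={a,d}  FIRST[A]={b,c}

Compute FOLLOW by fixpoint:
initialize: $ ∈ FOLLOW(S)
[1]
  S→S d: FOLLOW(S) ⊇ FIRST(d) = {d}; new: +{d}
  S→a A: FOLLOW(A) ⊇ FOLLOW(S) ⊇ {$,d}; new: +{$,d}
  FOLLOW(S)={$,d}  FOLLOW(A)={$,d}
[2] done
  FOLLOW(S)={$,d}  FOLLOW(A)={$,d}

FOLLOW(S) = ["$", "d"]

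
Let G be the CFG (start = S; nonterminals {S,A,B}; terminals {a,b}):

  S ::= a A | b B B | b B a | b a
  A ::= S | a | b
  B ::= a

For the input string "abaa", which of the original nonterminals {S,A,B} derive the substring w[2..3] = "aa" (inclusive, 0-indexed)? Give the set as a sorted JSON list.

Convert to CNF:
  S -> T0 A | T1 T0 | T1 X4 | T1 X5
  A -> T0 A | T1 T0 | T1 X2 | T1 X3 | a | b
  B -> a
  T0 -> a
  T1 -> b
  X2 -> B B
  X3 -> B T0
  X4 -> B B
  X5 -> B T0

Fill CYK table bottom-up — only the sub-triangle for w[2..3]:
  cell(2,2) a: {A,B,T0}  orig:{A,B}
  cell(3,3) a: {A,B,T0}  orig:{A,B}
  cell(2,3) aa: {A,S,X2,X3,X4,X5}  orig:{A,S}

Original NTs in T[2,3] deriving "aa": ["A", "S"]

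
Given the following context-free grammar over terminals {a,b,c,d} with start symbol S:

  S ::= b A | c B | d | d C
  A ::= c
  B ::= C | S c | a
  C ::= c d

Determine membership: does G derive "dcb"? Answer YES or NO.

CNF form of G:
  S -> T0 B | T1 C | T2 A | d
  A -> c
  B -> S T0 | T0 T1 | a
  C -> T0 T1
  T0 -> c
  T1 -> d
  T2 -> b

CYK table (by increasing span):
  [0..0]={S,T1}  "d"  orig:{S}
  [1..1]={A,T0}  "c"  orig:{A}
  [2..2]={T2}  "b"  orig:{}
  [0..1]={B}  "dc"
  [1..2]=∅  "cb"
  [0..2]=∅  "dcb"

S ∉ T[0,2] ⇒ NO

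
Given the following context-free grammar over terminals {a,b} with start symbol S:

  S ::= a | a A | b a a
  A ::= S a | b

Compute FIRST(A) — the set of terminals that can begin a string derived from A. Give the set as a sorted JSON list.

Compute FIRST by fixpoint:
[1]
  A via A→b: +{b}
  S via S→a: +{a}
  S via S→b a a: +{b}
  FIRST[S]={a,b}  FIRST[A]={b}
[2]
  A via A→S a: +{a}
  FIRST[S]={a,b}  FIRST[A]={a,b}
[3] (stable)
  FIRST[S]={a,b}  FIRST[A]={a,b}

FIRST(A) = ["a", "b"]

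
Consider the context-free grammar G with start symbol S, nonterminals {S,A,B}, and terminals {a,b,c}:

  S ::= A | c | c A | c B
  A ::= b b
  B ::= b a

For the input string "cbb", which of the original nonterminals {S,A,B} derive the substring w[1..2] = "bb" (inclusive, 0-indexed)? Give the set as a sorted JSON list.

CNF form of G:
  S -> T0 T0 | T2 A | T2 B | c
  A -> T0 T0
  B -> T0 T1
  T0 -> b
  T1 -> a
  T2 -> c

Fill CYK table bottom-up, restricted to cells inside w[1..2]:
  T[1,1] 'b' = {T0}  orig:{}
  T[2,2] 'b' = {T0}  orig:{}
  T[1,2] 'bb' = {A,S}

Original NTs in T[1,2] deriving "bb": ["A", "S"]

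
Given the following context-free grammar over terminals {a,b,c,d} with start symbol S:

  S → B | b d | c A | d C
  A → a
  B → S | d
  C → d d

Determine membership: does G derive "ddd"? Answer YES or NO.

CNF form of G:
  S -> T0 T1 | T1 C | T2 A | d
  A -> a
  B -> T0 T1 | T1 C | T2 A | d
  C -> T1 T1
  T0 -> b
  T1 -> d
  T2 -> c

CYK fill:
  T[0,0] 'd' = {B,S,T1}  orig:{B,S}
  T[1,1] 'd' = {B,S,T1}  orig:{B,S}
  T[2,2] 'd' = {B,S,T1}  orig:{B,S}
  T[0,1] 'dd' = {C}
  T[1,2] 'dd' = {C}
  T[0,2] 'ddd' = {B,S}

S ∈ T[0,2] ⇒ YES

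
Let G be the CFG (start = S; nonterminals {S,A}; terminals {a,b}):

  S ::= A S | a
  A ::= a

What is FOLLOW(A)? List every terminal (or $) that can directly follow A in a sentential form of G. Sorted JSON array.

FIRST iteration:
[1]
  A via A→a: +{a}
  S via S→A S: +{a}
  FIRST[S]={a}  FIRST[A]={a}
[2] done
  FIRST[S]={a}  FIRST[A]={a}

Compute FOLLOW by fixpoint:
initialize: $ ∈ FOLLOW(S)
[1]
  S→A S: FOLLOW(A) ⊇ FIRST(S) = {a}; new: +{a}
  FOLLOW(S)={$}  FOLLOW(A)={a}
[2] — fixpoint
  FOLLOW(S)={$}  FOLLOW(A)={a}

FOLLOW(A) = ["a"]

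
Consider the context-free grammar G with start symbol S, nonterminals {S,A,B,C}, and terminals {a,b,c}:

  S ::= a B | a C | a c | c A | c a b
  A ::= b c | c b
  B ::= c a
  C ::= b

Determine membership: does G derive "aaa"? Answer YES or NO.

Convert to CNF:
  S -> T1 A | T1 X3 | T2 B | T2 C | T2 T1
  A -> T0 T1 | T1 T0
  B -> T1 T2
  C -> b
  T0 -> b
  T1 -> c
  T2 -> a
  X3 -> T2 T0

CYK fill:
  T[0,0] 'a' = {T2}  orig:{}
  T[1,1] 'a' = {T2}  orig:{}
  T[2,2] 'a' = {T2}  orig:{}
  T[0,1] 'aa' = ∅
  T[1,2] 'aa' = ∅
  T[0,2] 'aaa' = ∅

S ∉ T[0,2] ⇒ NO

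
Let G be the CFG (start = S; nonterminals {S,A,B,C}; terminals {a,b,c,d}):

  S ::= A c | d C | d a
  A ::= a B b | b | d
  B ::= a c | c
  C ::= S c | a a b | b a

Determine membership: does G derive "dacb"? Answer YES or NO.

CNF form of G:
  S -> A T2 | T3 C | T3 T0
  A -> T0 X4 | b | d
  B -> T0 T2 | c
  C -> S T2 | T0 X5 | T1 T0
  T0 -> a
  T1 -> b
  T2 -> c
  T3 -> d
  X4 -> B T1
  X5 -> T0 T1

CYK fill:
  cell(0,0) d: {A,T3}  orig:{A}
  cell(1,1) a: {T0}  orig:{}
  cell(2,2) c: {B,T2}  orig:{B}
  cell(3,3) b: {A,T1}  orig:{A}
  cell(0,1) da: {S}
  cell(1,2) ac: {B}
  cell(2,3) cb: {X4}  orig:{}
  cell(0,2) dac: {C}
  cell(1,3) acb: {A,X4}  orig:{A}
  cell(0,3) dacb: ∅

S ∉ T[0,3] ⇒ NO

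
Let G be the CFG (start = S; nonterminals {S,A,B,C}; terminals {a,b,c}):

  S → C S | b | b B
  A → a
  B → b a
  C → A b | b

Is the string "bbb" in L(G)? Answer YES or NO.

CNF form of G:
  S -> C S | T0 B | b
  A -> a
  B -> T0 T1
  C -> A T0 | b
  T0 -> b
  T1 -> a

CYK table (by increasing span):
  [0..0]={C,S,T0}  "b"  orig:{C,S}
  [1..1]={C,S,T0}  "b"  orig:{C,S}
  [2..2]={C,S,T0}  "b"  orig:{C,S}
  [0..1]={S}  "bb"
  [1..2]={S}  "bb"
  [0..2]={S}  "bbb"

S ∈ T[0,2] ⇒ YES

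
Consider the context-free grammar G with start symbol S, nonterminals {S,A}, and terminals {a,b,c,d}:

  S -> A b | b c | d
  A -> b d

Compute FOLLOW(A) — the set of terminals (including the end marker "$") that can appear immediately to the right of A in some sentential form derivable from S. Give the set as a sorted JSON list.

Compute FIRST by fixpoint:
pass 1:
  A via A→b d: +{b}
  S via S→A b: +{b}
  S via S→d: +{d}
  FIRST[S]={b,d}  FIRST[A]={b}
pass 2: (no change)
  FIRST[S]={b,d}  FIRST[A]={b}

FOLLOW iteration:
seed FOLLOW(S) with $
[1]
  S→A b: FOLLOW(A) ⊇ FIRST(b) = {b}; new: +{b}
  FOLLOW(S)={$}  FOLLOW(A)={b}
[2] (stable)
  FOLLOW(S)={$}  FOLLOW(A)={b}

FOLLOW(A) = ["b"]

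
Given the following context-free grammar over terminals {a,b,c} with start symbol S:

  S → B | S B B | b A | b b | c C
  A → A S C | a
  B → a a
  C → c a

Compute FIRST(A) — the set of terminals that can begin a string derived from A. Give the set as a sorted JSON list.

FIRST sets, iterate to fixpoint:
[1]
  A via A→a: +{a}
  B via B→a a: +{a}
  C via C→c a: +{c}
  S via S→B: +{a}
  S via S→b A: +{b}
  S via S→c C: +{c}
  S: {a,b,c}  A: {a}  B: {a}  C: {c}
[2] — fixpoint
  S: {a,b,c}  A: {a}  B: {a}  C: {c}

FIRST(A) = ["a"]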